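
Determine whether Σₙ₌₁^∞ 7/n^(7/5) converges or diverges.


p-series test: Σ c/n^p converges if p > 1, diverges if p ≤ 1 (constant c > 0 doesn't affect convergence).
p = 7/5
7/5 > 1 → CONVERGES

Converges (p = 7/5 > 1)


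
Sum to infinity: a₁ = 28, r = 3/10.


S∞ = a₁/(1-r) = 28/(1 - 3/10)
= 28/(7/10)
= 40

S∞ = 40


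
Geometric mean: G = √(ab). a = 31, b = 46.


GM = √(31×46) = √1426 = 37.7624

GM = 37.7624


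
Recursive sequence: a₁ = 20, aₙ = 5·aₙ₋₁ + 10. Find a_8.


Computing step by step:
a_1 = 20
a_2 = 110
a_3 = 560
a_4 = 2810
a_5 = 14060
a_6 = 70310
a_7 = 351560
a_8 = 1757810


a_8 = 1757810


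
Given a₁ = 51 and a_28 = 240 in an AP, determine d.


d = (aₙ - a₁)/(n-1)
= (240 - 51)/(28-1)
= 189/27 = 7

d = 7


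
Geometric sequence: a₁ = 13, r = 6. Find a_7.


aₙ = a₁·r^(n-1)
= 13×6^6
= 13×46656
= 606528

a_7 = 606528


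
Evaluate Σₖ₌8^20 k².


Σₖ₌8^20 k² = Σₖ₌₁^20 k² − Σₖ₌₁^7 k²
= 20·21·41/6 − 7·8·15/6
= 2870 − 140 = 2730

Σk² = 2730


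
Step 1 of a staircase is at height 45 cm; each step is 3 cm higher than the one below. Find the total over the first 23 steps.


aₙ = 45 + (23-1)×3 = 111
Sₙ = n(a₁+aₙ)/2 = 23×(45+111)/2
= 23×156/2 = 1794

S_23 = 1794


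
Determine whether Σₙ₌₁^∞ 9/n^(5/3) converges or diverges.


p-series test: Σ c/n^p converges if p > 1, diverges if p ≤ 1 (constant c > 0 doesn't affect convergence).
p = 5/3
5/3 > 1 → CONVERGES

Converges (p = 5/3 > 1)


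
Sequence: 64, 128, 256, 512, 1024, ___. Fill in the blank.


Pattern: powers of 2: 2ⁿ
Terms: 64, 128, 256, 512, 1024
Next term = 2048

Next term = 2048


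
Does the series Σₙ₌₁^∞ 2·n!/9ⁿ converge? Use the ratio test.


aₙ = 2·n!/9^n
a_{n+1}/aₙ = (n+1)!/9^(n+1) × 9^n/n!  (constant 2 cancels)
= (n+1)/9
L = lim(n→∞) (n+1)/9 = ∞
L > 1 → series DIVERGES

Diverges (ratio test: L = ∞ > 1)


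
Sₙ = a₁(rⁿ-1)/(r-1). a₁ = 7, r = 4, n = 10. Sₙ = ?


Sₙ = 7×(4^10 - 1)/(4 - 1)
= 7×(1048576 - 1)/3
= 7×1048575/3
= 2446675

S_10 = 2446675


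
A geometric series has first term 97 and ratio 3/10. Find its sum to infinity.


S∞ = a₁/(1-r) = 97/(1 - 3/10)
= 97/(7/10)
= 970/7

S∞ = 970/7


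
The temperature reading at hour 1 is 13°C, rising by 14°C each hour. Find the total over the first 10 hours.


aₙ = 13 + (10-1)×14 = 139
Sₙ = n(a₁+aₙ)/2 = 10×(13+139)/2
= 10×152/2 = 760

S_10 = 760


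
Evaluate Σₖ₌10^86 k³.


Σₖ₌10^86 k³ = [86·87/2]² − [9·10/2]²
= 13995081 − 2025 = 13993056

Σk³ = 13993056


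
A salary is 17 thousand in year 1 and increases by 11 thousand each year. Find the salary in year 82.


aₙ = a₁ + (n-1)d
= 17 + (82-1)×11
= 17 + 891
= 908

a_82 = 908


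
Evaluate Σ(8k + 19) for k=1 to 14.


Σ(8k+19) = 8·Σk + 19·n
= 8·105 + 19·14
= 840 + 266 = 1106

Σ = 1106


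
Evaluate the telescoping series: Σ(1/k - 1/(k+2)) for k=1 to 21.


Telescoping with gap 2: two head and two tail terms survive.
= (1 + 1/2) - (1/22 + 1/23)
= 3/2 - 1/22 - 1/23 = 357/253

Sum = 357/253


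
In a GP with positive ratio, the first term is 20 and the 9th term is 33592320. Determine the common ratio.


r^(n-1) = aₙ/a₁
r^8 = 33592320/20 = 1679616
r = 1679616^(1/8)
= ±6; taking r > 0 gives r = 6

r = 6


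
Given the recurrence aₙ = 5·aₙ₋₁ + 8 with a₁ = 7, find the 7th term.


Computing step by step:
a_1 = 7
a_2 = 43
a_3 = 223
a_4 = 1123
a_5 = 5623
a_6 = 28123
a_7 = 140623


a_7 = 140623


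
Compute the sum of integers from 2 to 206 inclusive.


Σₖ₌2^206 k = Σₖ₌₁^206 k − Σₖ₌₁^1 k
= 206·207/2 − 1·2/2
= 21321 − 1 = 21320

Σk = 21320


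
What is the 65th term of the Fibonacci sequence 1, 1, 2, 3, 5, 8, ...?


Fibonacci sequence: 1, 1, 2, 3, 5, 8, 13, 21, 34, 55, 89, ...
F(65) = 17167680177565

F(65) = 17167680177565


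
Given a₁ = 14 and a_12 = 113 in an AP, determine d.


d = (aₙ - a₁)/(n-1)
= (113 - 14)/(12-1)
= 99/11 = 9

d = 9


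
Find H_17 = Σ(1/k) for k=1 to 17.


H_17 = 1/1 + 1/2 + 1/3 + ... + 1/17
= 42142223/12252240
≈ 3.4396

H_17 = 42142223/12252240 ≈ 3.4396


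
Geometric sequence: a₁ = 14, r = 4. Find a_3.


aₙ = a₁·r^(n-1)
= 14×4^2
= 14×16
= 224

a_3 = 224


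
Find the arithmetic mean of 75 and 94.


AM = (75 + 94)/2 = 169/2 = 84.5

AM = 84.5


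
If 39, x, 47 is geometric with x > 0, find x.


GM = √(39×47) = √1833 = 42.8135

GM = 42.8135


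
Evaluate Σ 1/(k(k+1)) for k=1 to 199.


1/(k(k+1)) = 1/k - 1/(k+1) (partial fractions)
Telescoping: Σ = 1 - 1/200 = 199/200

Sum = 199/200


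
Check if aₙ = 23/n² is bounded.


a₁ = 23, a₂ = 23/4, a₃ = 23/9, ...
0 < aₙ ≤ 23 for all n ≥ 1
The sequence IS bounded

Bounded (0 < aₙ ≤ 23)


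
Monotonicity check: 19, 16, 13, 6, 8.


Differences: -3, -3, -7, 2
Difference at position 4 is +2 (> 0) but position 1 is -3 (< 0) — sequence both rises and falls
→ NOT monotonic

Not monotonic


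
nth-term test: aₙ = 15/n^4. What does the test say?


lim(n→∞) 15/n^4 = 0
lim aₙ = 0 → nth-term test is INCONCLUSIVE
(Need other tests; this is actually a convergent p-series with p=4 > 1)

Inconclusive (lim aₙ = 0; need another test)


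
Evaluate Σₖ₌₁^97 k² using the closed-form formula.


n = 97
n(n+1)(2n+1)/6 = 97×98×195/6
= 1853670/6 = 308945

Σk² = 308945


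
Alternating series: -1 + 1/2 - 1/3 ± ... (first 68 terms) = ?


S = -1 + 1/2 - 1/3 + 1/4 - 1/5 + 1/6 - 1/7 + 1/8 ± ...
= -0.6858
(Full series converges to -ln(2) ≈ -0.6931)

S_68 = -0.6858


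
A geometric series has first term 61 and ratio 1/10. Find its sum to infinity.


S∞ = a₁/(1-r) = 61/(1 - 1/10)
= 61/(9/10)
= 610/9

S∞ = 610/9


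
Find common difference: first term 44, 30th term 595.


d = (aₙ - a₁)/(n-1)
= (595 - 44)/(30-1)
= 551/29 = 19

d = 19


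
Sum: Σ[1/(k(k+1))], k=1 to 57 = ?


1/(k(k+1)) = 1/k - 1/(k+1) (partial fractions)
Telescoping: Σ = 1 - 1/58 = 57/58

Sum = 57/58


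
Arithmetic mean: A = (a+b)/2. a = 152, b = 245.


AM = (152 + 245)/2 = 397/2 = 198.5

AM = 198.5


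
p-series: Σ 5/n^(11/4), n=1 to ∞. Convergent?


p-series test: Σ c/n^p converges if p > 1, diverges if p ≤ 1 (constant c > 0 doesn't affect convergence).
p = 11/4
11/4 > 1 → CONVERGES

Converges (p = 11/4 > 1)


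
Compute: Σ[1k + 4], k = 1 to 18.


Σ(1k+4) = 1·Σk + 4·n
= 1·171 + 4·18
= 171 + 72 = 243

Σ = 243


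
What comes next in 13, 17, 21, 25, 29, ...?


Pattern: arithmetic (d=4)
Terms: 13, 17, 21, 25, 29
Next term = 33

Next term = 33


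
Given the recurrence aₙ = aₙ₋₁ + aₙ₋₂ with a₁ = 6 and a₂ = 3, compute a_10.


Computing iteratively: 6, 3, 9, 12, 21, 33, 54, 87, 141, 228
a_10 = 228

a_10 = 228


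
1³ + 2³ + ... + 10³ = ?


n(n+1)/2 = 10×11/2 = 55
Σk³ = 55² = 3025

Σk³ = 3025


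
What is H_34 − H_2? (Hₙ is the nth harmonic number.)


Σₖ₌3^34 1/k = 1/3 + 1/4 + 1/5 + ... + 1/34
= 34370802258349/13127595717600
≈ 2.6182

Sum = 34370802258349/13127595717600 ≈ 2.6182


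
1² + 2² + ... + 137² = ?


n = 137
n(n+1)(2n+1)/6 = 137×138×275/6
= 5199150/6 = 866525

Σk² = 866525


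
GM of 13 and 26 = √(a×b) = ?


GM = √(13×26) = √338 = 18.3848

GM = 18.3848


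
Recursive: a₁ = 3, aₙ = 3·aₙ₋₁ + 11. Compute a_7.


Computing step by step:
a_1 = 3
a_2 = 20
a_3 = 71
a_4 = 224
a_5 = 683
a_6 = 2060
a_7 = 6191


a_7 = 6191


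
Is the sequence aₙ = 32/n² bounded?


a₁ = 32, a₂ = 32/4, a₃ = 32/9, ...
0 < aₙ ≤ 32 for all n ≥ 1
The sequence IS bounded

Bounded (0 < aₙ ≤ 32)


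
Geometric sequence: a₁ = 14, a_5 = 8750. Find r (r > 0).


r^(n-1) = aₙ/a₁
r^4 = 8750/14 = 625
r = 625^(1/4)
= ±5; taking r > 0 gives r = 5

r = 5


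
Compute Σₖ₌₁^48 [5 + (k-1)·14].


aₙ = 5 + (48-1)×14 = 663
Sₙ = n(a₁+aₙ)/2 = 48×(5+663)/2
= 48×668/2 = 16032

S_48 = 16032


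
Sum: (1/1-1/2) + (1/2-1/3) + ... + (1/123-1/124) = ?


Telescoping: adjacent terms cancel.
= 1/1 - 1/124
= 1 - 1/124 = 123/124

Sum = 123/124


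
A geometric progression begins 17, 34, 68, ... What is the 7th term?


aₙ = a₁·r^(n-1)
= 17×2^6
= 17×64
= 1088

a_7 = 1088


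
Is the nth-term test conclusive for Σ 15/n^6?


lim(n→∞) 15/n^6 = 0
lim aₙ = 0 → nth-term test is INCONCLUSIVE
(Need other tests; this is actually a convergent p-series with p=6 > 1)

Inconclusive (lim aₙ = 0; need another test)


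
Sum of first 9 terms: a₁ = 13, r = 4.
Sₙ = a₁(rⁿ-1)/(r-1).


Sₙ = 13×(4^9 - 1)/(4 - 1)
= 13×(262144 - 1)/3
= 13×262143/3
= 1135953

S_9 = 1135953


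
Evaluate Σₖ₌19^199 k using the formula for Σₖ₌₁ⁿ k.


Σₖ₌19^199 k = Σₖ₌₁^199 k − Σₖ₌₁^18 k
= 199·200/2 − 18·19/2
= 19900 − 171 = 19729

Σk = 19729


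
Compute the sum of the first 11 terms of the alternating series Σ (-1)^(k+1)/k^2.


S = 1 - 1/4 + 1/9 - 1/16 + 1/25 - 1/36 + 1/49 - 1/64 ± ...
= 0.8262
(Full series converges to +π²/12 ≈ +0.8225)

S_11 = 0.8262


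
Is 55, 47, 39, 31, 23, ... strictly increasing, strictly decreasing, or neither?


Differences: -8, -8, -8, -8
All differences < 0 → strictly DECREASING

Monotonically decreasing


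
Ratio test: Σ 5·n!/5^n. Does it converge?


aₙ = 5·n!/5^n
a_{n+1}/aₙ = (n+1)!/5^(n+1) × 5^n/n!  (constant 5 cancels)
= (n+1)/5
L = lim(n→∞) (n+1)/5 = ∞
L > 1 → series DIVERGES

Diverges (ratio test: L = ∞ > 1)


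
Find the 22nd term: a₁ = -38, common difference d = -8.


aₙ = a₁ + (n-1)d
= -38 + (22-1)×-8
= -38 - 168
= -206

a_22 = -206


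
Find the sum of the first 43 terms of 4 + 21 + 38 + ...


aₙ = 4 + (43-1)×17 = 718
Sₙ = n(a₁+aₙ)/2 = 43×(4+718)/2
= 43×722/2 = 15523

S_43 = 15523


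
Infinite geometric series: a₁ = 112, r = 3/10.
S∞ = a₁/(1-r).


S∞ = a₁/(1-r) = 112/(1 - 3/10)
= 112/(7/10)
= 160

S∞ = 160


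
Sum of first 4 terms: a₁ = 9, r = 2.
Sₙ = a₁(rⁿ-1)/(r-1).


Sₙ = 9×(2^4 - 1)/(2 - 1)
= 9×(16 - 1)/1
= 9×15/1
= 135

S_4 = 135


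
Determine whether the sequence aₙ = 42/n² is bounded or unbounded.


a₁ = 42, a₂ = 42/4, a₃ = 42/9, ...
0 < aₙ ≤ 42 for all n ≥ 1
The sequence IS bounded

Bounded (0 < aₙ ≤ 42)


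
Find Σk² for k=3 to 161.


Σₖ₌3^161 k² = Σₖ₌₁^161 k² − Σₖ₌₁^2 k²
= 161·162·323/6 − 2·3·5/6
= 1404081 − 5 = 1404076

Σk² = 1404076


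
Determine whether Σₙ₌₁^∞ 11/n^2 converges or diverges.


p-series test: Σ c/n^p converges if p > 1, diverges if p ≤ 1 (constant c > 0 doesn't affect convergence).
p = 2
2 > 1 → CONVERGES

Converges (p = 2 > 1)


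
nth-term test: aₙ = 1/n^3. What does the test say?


lim(n→∞) 1/n^3 = 0
lim aₙ = 0 → nth-term test is INCONCLUSIVE
(Need other tests; this is actually a convergent p-series with p=3 > 1)

Inconclusive (lim aₙ = 0; need another test)


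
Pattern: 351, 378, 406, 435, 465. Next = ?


Pattern: triangular numbers: n(n+1)/2
Terms: 351, 378, 406, 435, 465
Next term = 496

Next term = 496


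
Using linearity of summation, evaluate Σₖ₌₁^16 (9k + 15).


Σ(9k+15) = 9·Σk + 15·n
= 9·136 + 15·16
= 1224 + 240 = 1464

Σ = 1464


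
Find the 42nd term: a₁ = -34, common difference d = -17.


aₙ = a₁ + (n-1)d
= -34 + (42-1)×-17
= -34 - 697
= -731

a_42 = -731


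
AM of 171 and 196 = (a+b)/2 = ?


AM = (171 + 196)/2 = 367/2 = 183.5

AM = 183.5


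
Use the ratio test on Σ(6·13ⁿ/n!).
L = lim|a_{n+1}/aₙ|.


aₙ = 6·13^n/n!
a_{n+1}/aₙ = 13^(n+1)/(n+1)! × n!/13^n  (constant 6 cancels)
= 13/(n+1)
L = lim(n→∞) 13/(n+1) = 0
L < 1 → series CONVERGES

Converges (ratio test: L = 0 < 1)


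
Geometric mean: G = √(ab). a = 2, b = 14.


GM = √(2×14) = √28 = 5.2915

GM = 5.2915


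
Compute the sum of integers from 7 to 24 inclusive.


Σₖ₌7^24 k = Σₖ₌₁^24 k − Σₖ₌₁^6 k
= 24·25/2 − 6·7/2
= 300 − 21 = 279

Σk = 279


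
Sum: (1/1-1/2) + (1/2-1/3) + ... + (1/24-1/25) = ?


Telescoping: adjacent terms cancel.
= 1/1 - 1/25
= 1 - 1/25 = 24/25

Sum = 24/25


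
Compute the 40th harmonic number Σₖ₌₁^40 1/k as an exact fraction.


H_40 = 1/1 + 1/2 + 1/3 + ... + 1/40
= 2078178381193813/485721041551200
≈ 4.2785

H_40 = 2078178381193813/485721041551200 ≈ 4.2785


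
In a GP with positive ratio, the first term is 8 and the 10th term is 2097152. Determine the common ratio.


r^(n-1) = aₙ/a₁
r^9 = 2097152/8 = 262144
r = 262144^(1/9)
= 4

r = 4


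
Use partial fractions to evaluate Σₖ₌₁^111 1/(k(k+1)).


1/(k(k+1)) = 1/k - 1/(k+1) (partial fractions)
Telescoping: Σ = 1 - 1/112 = 111/112

Sum = 111/112


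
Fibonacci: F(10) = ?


Fibonacci sequence: 1, 1, 2, 3, 5, 8, 13, 21, 34, 55
F(10) = 55

F(10) = 55


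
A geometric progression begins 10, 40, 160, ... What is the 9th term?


aₙ = a₁·r^(n-1)
= 10×4^8
= 10×65536
= 655360

a_9 = 655360


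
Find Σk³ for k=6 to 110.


Σₖ₌6^110 k³ = [110·111/2]² − [5·6/2]²
= 37271025 − 225 = 37270800

Σk³ = 37270800


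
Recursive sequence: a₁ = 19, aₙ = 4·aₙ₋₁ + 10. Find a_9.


Computing step by step:
a_1 = 19
a_2 = 86
a_3 = 354
a_4 = 1426
a_5 = 5714
a_6 = 22866
a_7 = 91474
a_8 = 365906
a_9 = 1463634


a_9 = 1463634


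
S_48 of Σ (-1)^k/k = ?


S = -1 + 1/2 - 1/3 + 1/4 - 1/5 + 1/6 - 1/7 + 1/8 ± ...
= -0.6828
(Full series converges to -ln(2) ≈ -0.6931)

S_48 = -0.6828


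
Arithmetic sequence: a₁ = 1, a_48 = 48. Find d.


d = (aₙ - a₁)/(n-1)
= (48 - 1)/(48-1)
= 47/47 = 1

d = 1


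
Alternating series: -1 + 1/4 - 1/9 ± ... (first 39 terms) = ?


S = -1 + 1/4 - 1/9 + 1/16 - 1/25 + 1/36 - 1/49 + 1/64 ± ...
= -0.8228
(Full series converges to -π²/12 ≈ -0.8225)

S_39 = -0.8228


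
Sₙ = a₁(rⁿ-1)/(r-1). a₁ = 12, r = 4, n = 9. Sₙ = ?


Sₙ = 12×(4^9 - 1)/(4 - 1)
= 12×(262144 - 1)/3
= 12×262143/3
= 1048572

S_9 = 1048572


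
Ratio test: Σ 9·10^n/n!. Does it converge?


aₙ = 9·10^n/n!
a_{n+1}/aₙ = 10^(n+1)/(n+1)! × n!/10^n  (constant 9 cancels)
= 10/(n+1)
L = lim(n→∞) 10/(n+1) = 0
L < 1 → series CONVERGES

Converges (ratio test: L = 0 < 1)


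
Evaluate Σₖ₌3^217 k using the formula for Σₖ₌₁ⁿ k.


Σₖ₌3^217 k = Σₖ₌₁^217 k − Σₖ₌₁^2 k
= 217·218/2 − 2·3/2
= 23653 − 3 = 23650

Σk = 23650


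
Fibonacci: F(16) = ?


Fibonacci sequence: 1, 1, 2, 3, 5, 8, 13, 21, 34, 55, 89, ...
F(16) = 987

F(16) = 987


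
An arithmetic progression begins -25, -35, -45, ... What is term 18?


aₙ = a₁ + (n-1)d
= -25 + (18-1)×-10
= -25 - 170
= -195

a_18 = -195


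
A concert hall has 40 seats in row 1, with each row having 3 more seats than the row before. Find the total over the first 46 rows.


aₙ = 40 + (46-1)×3 = 175
Sₙ = n(a₁+aₙ)/2 = 46×(40+175)/2
= 46×215/2 = 4945

S_46 = 4945


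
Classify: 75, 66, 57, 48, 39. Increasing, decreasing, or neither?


Differences: -9, -9, -9, -9
All differences < 0 → strictly DECREASING

Monotonically decreasing


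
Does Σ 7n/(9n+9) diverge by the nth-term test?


lim(n→∞) 7n/(9n+9) = 7/9 = 7/9  (divide numerator and denominator by n)
lim aₙ = 7/9 ≠ 0 → series DIVERGES

Diverges (lim aₙ = 7/9 ≠ 0)


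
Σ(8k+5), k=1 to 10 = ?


Σ(8k+5) = 8·Σk + 5·n
= 8·55 + 5·10
= 440 + 50 = 490

Σ = 490


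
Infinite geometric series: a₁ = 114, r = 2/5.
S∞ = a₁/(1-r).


S∞ = a₁/(1-r) = 114/(1 - 2/5)
= 114/(3/5)
= 190

S∞ = 190


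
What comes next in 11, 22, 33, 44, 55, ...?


Pattern: arithmetic (d=11)
Terms: 11, 22, 33, 44, 55
Next term = 66

Next term = 66


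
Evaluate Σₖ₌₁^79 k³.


n(n+1)/2 = 79×80/2 = 3160
Σk³ = 3160² = 9985600

Σk³ = 9985600


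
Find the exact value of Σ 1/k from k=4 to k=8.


Σₖ₌4^8 1/k = 1/4 + 1/5 + 1/6 + 1/7 + 1/8
= 743/840
≈ 0.8845

Sum = 743/840 ≈ 0.8845


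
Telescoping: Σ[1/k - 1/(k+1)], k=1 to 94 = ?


Telescoping: adjacent terms cancel.
= 1/1 - 1/95
= 1 - 1/95 = 94/95

Sum = 94/95


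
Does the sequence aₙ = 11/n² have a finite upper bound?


a₁ = 11, a₂ = 11/4, a₃ = 11/9, ...
0 < aₙ ≤ 11 for all n ≥ 1
The sequence IS bounded

Bounded (0 < aₙ ≤ 11)


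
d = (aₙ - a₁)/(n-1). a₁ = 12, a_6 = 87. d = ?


d = (aₙ - a₁)/(n-1)
= (87 - 12)/(6-1)
= 75/5 = 15

d = 15


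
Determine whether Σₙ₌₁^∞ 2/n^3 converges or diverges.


p-series test: Σ c/n^p converges if p > 1, diverges if p ≤ 1 (constant c > 0 doesn't affect convergence).
p = 3
3 > 1 → CONVERGES

Converges (p = 3 > 1)


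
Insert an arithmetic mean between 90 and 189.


AM = (90 + 189)/2 = 279/2 = 139.5

AM = 139.5


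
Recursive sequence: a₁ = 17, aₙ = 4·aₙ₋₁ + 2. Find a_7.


Computing step by step:
a_1 = 17
a_2 = 70
a_3 = 282
a_4 = 1130
a_5 = 4522
a_6 = 18090
a_7 = 72362


a_7 = 72362


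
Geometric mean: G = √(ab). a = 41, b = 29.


GM = √(41×29) = √1189 = 34.4819

GM = 34.4819


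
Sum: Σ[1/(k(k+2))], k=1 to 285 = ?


1/(k(k+2)) = (1/2)·(1/k - 1/(k+2)) (partial fractions)
Telescoping: Σ = (1/2)·(1 + 1/2 - 1/286 - 1/287) = 61275/82082

Sum = 61275/82082


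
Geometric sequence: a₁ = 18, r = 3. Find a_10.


aₙ = a₁·r^(n-1)
= 18×3^9
= 18×19683
= 354294

a_10 = 354294


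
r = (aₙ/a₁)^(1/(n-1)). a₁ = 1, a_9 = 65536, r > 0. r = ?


r^(n-1) = aₙ/a₁
r^8 = 65536/1 = 65536
r = 65536^(1/8)
= ±4; taking r > 0 gives r = 4

r = 4


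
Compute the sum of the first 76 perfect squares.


n = 76
n(n+1)(2n+1)/6 = 76×77×153/6
= 895356/6 = 149226

Σk² = 149226


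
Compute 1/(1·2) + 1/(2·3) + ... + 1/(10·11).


1/(k(k+1)) = 1/k - 1/(k+1) (partial fractions)
Telescoping: Σ = 1 - 1/11 = 10/11

Sum = 10/11


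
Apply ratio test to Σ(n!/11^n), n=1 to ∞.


aₙ = n!/11^n
a_{n+1}/aₙ = (n+1)!/11^(n+1) × 11^n/n!
= (n+1)/11
L = lim(n→∞) (n+1)/11 = ∞
L > 1 → series DIVERGES

Diverges (ratio test: L = ∞ > 1)


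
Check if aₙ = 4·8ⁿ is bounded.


aₙ = 4·8ⁿ → as n→∞, aₙ→∞ (since base 8 > 1)
No finite upper bound exists
The sequence is UNBOUNDED

Unbounded (aₙ → ∞ as n → ∞)


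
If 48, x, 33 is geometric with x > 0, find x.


GM = √(48×33) = √1584 = 39.7995

GM = 39.7995


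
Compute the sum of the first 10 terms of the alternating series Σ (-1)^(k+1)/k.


S = 1 - 1/2 + 1/3 - 1/4 + 1/5 - 1/6 + 1/7 - 1/8 ± ...
= 0.6456
(Full series converges to +ln(2) ≈ +0.6931)

S_10 = 0.6456


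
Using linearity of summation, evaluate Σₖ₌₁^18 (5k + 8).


Σ(5k+8) = 5·Σk + 8·n
= 5·171 + 8·18
= 855 + 144 = 999

Σ = 999


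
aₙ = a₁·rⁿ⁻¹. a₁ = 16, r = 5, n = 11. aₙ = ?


aₙ = a₁·r^(n-1)
= 16×5^10
= 16×9765625
= 156250000

a_11 = 156250000


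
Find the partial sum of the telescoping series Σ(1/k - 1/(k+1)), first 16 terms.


Telescoping: adjacent terms cancel.
= 1/1 - 1/17
= 1 - 1/17 = 16/17

Sum = 16/17


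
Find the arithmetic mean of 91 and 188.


AM = (91 + 188)/2 = 279/2 = 139.5

AM = 139.5


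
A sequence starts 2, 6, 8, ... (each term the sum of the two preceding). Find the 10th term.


Computing iteratively: 2, 6, 8, 14, 22, 36, 58, 94, 152, 246
a_10 = 246

a_10 = 246


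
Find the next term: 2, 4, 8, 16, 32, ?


Pattern: powers of 2: 2ⁿ
Terms: 2, 4, 8, 16, 32
Next term = 64

Next term = 64


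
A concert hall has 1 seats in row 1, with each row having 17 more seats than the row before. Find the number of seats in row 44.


aₙ = a₁ + (n-1)d
= 1 + (44-1)×17
= 1 + 731
= 732

a_44 = 732


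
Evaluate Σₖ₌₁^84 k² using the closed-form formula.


n = 84
n(n+1)(2n+1)/6 = 84×85×169/6
= 1206660/6 = 201110

Σk² = 201110


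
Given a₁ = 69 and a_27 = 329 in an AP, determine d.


d = (aₙ - a₁)/(n-1)
= (329 - 69)/(27-1)
= 260/26 = 10

d = 10


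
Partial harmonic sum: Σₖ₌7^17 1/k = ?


Σₖ₌7^17 1/k = 1/7 + 1/8 + 1/9 + ... + 1/17
= 2424847/2450448
≈ 0.9896

Sum = 2424847/2450448 ≈ 0.9896


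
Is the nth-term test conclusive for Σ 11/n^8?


lim(n→∞) 11/n^8 = 0
lim aₙ = 0 → nth-term test is INCONCLUSIVE
(Need other tests; this is actually a convergent p-series with p=8 > 1)

Inconclusive (lim aₙ = 0; need another test)


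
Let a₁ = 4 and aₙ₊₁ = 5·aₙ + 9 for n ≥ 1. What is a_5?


Computing step by step:
a_1 = 4
a_2 = 29
a_3 = 154
a_4 = 779
a_5 = 3904


a_5 = 3904


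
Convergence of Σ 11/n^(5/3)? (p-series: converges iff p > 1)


p-series test: Σ c/n^p converges if p > 1, diverges if p ≤ 1 (constant c > 0 doesn't affect convergence).
p = 5/3
5/3 > 1 → CONVERGES

Converges (p = 5/3 > 1)


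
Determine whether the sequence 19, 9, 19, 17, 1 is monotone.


Differences: -10, 10, -2, -16
Difference at position 2 is +10 (> 0) but position 1 is -10 (< 0) — sequence both rises and falls
→ NOT monotonic

Not monotonic


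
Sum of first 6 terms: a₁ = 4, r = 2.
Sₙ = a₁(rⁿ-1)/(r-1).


Sₙ = 4×(2^6 - 1)/(2 - 1)
= 4×(64 - 1)/1
= 4×63/1
= 252

S_6 = 252


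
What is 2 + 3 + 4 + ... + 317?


Σₖ₌2^317 k = Σₖ₌₁^317 k − Σₖ₌₁^1 k
= 317·318/2 − 1·2/2
= 50403 − 1 = 50402

Σk = 50402


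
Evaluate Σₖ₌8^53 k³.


Σₖ₌8^53 k³ = [53·54/2]² − [7·8/2]²
= 2047761 − 784 = 2046977

Σk³ = 2046977


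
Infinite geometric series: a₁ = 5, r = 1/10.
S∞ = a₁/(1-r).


S∞ = a₁/(1-r) = 5/(1 - 1/10)
= 5/(9/10)
= 50/9

S∞ = 50/9


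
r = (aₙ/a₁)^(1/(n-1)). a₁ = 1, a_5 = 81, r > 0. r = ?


r^(n-1) = aₙ/a₁
r^4 = 81/1 = 81
r = 81^(1/4)
= ±3; taking r > 0 gives r = 3

r = 3


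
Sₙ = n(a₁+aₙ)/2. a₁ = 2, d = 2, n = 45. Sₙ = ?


aₙ = 2 + (45-1)×2 = 90
Sₙ = n(a₁+aₙ)/2 = 45×(2+90)/2
= 45×92/2 = 2070

S_45 = 2070


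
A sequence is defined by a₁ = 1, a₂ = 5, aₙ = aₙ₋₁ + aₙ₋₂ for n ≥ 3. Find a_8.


Computing iteratively: 1, 5, 6, 11, 17, 28, 45, 73
a_8 = 73

a_8 = 73


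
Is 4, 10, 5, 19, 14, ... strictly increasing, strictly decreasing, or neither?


Differences: 6, -5, 14, -5
Difference at position 1 is +6 (> 0) but position 2 is -5 (< 0) — sequence both rises and falls
→ NOT monotonic

Not monotonic


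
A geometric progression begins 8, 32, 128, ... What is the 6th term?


aₙ = a₁·r^(n-1)
= 8×4^5
= 8×1024
= 8192

a_6 = 8192


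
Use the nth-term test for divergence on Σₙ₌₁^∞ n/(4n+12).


lim(n→∞) n/(4n+12) = 1/4 = 1/4  (divide numerator and denominator by n)
lim aₙ = 1/4 ≠ 0 → series DIVERGES

Diverges (lim aₙ = 1/4 ≠ 0)


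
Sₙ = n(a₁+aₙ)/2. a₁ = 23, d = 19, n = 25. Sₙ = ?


aₙ = 23 + (25-1)×19 = 479
Sₙ = n(a₁+aₙ)/2 = 25×(23+479)/2
= 25×502/2 = 6275

S_25 = 6275


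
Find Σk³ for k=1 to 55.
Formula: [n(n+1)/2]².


n(n+1)/2 = 55×56/2 = 1540
Σk³ = 1540² = 2371600

Σk³ = 2371600


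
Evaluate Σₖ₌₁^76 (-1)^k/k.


S = -1 + 1/2 - 1/3 + 1/4 - 1/5 + 1/6 - 1/7 + 1/8 ± ...
= -0.6866
(Full series converges to -ln(2) ≈ -0.6931)

S_76 = -0.6866


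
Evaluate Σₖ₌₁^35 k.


n(n+1)/2 = 35×36/2 = 1260/2 = 630

Σk = 630


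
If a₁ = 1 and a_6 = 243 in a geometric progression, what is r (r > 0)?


r^(n-1) = aₙ/a₁
r^5 = 243/1 = 243
r = 243^(1/5)
= 3

r = 3


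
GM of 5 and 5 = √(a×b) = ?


GM = √(5×5) = √25 = 5

GM = 5


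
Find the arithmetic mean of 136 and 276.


AM = (136 + 276)/2 = 412/2 = 206

AM = 206


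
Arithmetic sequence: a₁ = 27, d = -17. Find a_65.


aₙ = a₁ + (n-1)d
= 27 + (65-1)×-17
= 27 - 1088
= -1061

a_65 = -1061


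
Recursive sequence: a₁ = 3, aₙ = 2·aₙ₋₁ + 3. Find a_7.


Computing step by step:
a_1 = 3
a_2 = 9
a_3 = 21
a_4 = 45
a_5 = 93
a_6 = 189
a_7 = 381


a_7 = 381


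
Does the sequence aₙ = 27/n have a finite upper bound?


a₁ = 27, a₂ = 27/2, a₃ = 27/3, ...
0 < aₙ ≤ 27 for all n ≥ 1
Lower bound: 0, Upper bound: 27
The sequence IS bounded

Bounded (0 < aₙ ≤ 27)


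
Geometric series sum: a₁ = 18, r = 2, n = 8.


Sₙ = 18×(2^8 - 1)/(2 - 1)
= 18×(256 - 1)/1
= 18×255/1
= 4590

S_8 = 4590


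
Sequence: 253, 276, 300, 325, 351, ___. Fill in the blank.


Pattern: triangular numbers: n(n+1)/2
Terms: 253, 276, 300, 325, 351
Next term = 378

Next term = 378


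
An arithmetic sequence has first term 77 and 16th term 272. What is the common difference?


d = (aₙ - a₁)/(n-1)
= (272 - 77)/(16-1)
= 195/15 = 13

d = 13


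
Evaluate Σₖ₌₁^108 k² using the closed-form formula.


n = 108
n(n+1)(2n+1)/6 = 108×109×217/6
= 2554524/6 = 425754

Σk² = 425754


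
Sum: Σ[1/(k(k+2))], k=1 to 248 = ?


1/(k(k+2)) = (1/2)·(1/k - 1/(k+2)) (partial fractions)
Telescoping: Σ = (1/2)·(1 + 1/2 - 1/249 - 1/250) = 23219/31125

Sum = 23219/31125


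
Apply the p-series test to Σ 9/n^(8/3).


p-series test: Σ c/n^p converges if p > 1, diverges if p ≤ 1 (constant c > 0 doesn't affect convergence).
p = 8/3
8/3 > 1 → CONVERGES

Converges (p = 8/3 > 1)


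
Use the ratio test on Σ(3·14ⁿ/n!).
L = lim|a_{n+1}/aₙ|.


aₙ = 3·14^n/n!
a_{n+1}/aₙ = 14^(n+1)/(n+1)! × n!/14^n  (constant 3 cancels)
= 14/(n+1)
L = lim(n→∞) 14/(n+1) = 0
L < 1 → series CONVERGES

Converges (ratio test: L = 0 < 1)


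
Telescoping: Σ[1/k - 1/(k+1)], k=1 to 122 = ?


Telescoping: adjacent terms cancel.
= 1/1 - 1/123
= 1 - 1/123 = 122/123

Sum = 122/123


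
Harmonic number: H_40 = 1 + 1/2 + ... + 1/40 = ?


H_40 = 1/1 + 1/2 + 1/3 + ... + 1/40
= 2078178381193813/485721041551200
≈ 4.2785

H_40 = 2078178381193813/485721041551200 ≈ 4.2785


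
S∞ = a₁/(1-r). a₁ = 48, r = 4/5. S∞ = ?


S∞ = a₁/(1-r) = 48/(1 - 4/5)
= 48/(1/5)
= 240

S∞ = 240


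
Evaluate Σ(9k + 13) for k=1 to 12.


Σ(9k+13) = 9·Σk + 13·n
= 9·78 + 13·12
= 702 + 156 = 858

Σ = 858


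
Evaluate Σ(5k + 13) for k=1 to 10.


Σ(5k+13) = 5·Σk + 13·n
= 5·55 + 13·10
= 275 + 130 = 405

Σ = 405


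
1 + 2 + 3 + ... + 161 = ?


n(n+1)/2 = 161×162/2 = 26082/2 = 13041

Σk = 13041


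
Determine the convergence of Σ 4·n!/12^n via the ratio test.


aₙ = 4·n!/12^n
a_{n+1}/aₙ = (n+1)!/12^(n+1) × 12^n/n!  (constant 4 cancels)
= (n+1)/12
L = lim(n→∞) (n+1)/12 = ∞
L > 1 → series DIVERGES

Diverges (ratio test: L = ∞ > 1)


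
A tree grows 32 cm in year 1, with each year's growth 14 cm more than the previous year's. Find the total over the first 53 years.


aₙ = 32 + (53-1)×14 = 760
Sₙ = n(a₁+aₙ)/2 = 53×(32+760)/2
= 53×792/2 = 20988

S_53 = 20988


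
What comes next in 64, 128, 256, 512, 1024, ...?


Pattern: powers of 2: 2ⁿ
Terms: 64, 128, 256, 512, 1024
Next term = 2048

Next term = 2048


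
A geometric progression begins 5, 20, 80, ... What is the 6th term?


aₙ = a₁·r^(n-1)
= 5×4^5
= 5×1024
= 5120

a_6 = 5120


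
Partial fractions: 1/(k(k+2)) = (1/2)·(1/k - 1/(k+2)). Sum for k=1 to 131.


1/(k(k+2)) = (1/2)·(1/k - 1/(k+2)) (partial fractions)
Telescoping: Σ = (1/2)·(1 + 1/2 - 1/132 - 1/133) = 26069/35112

Sum = 26069/35112


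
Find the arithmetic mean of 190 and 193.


AM = (190 + 193)/2 = 383/2 = 191.5

AM = 191.5


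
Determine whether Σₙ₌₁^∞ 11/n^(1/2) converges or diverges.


p-series test: Σ c/n^p converges if p > 1, diverges if p ≤ 1 (constant c > 0 doesn't affect convergence).
p = 1/2
1/2 ≤ 1 → DIVERGES

Diverges (p = 1/2 ≤ 1)


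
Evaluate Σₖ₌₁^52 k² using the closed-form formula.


n = 52
n(n+1)(2n+1)/6 = 52×53×105/6
= 289380/6 = 48230

Σk² = 48230


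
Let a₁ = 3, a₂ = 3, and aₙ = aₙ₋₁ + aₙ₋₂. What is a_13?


Computing iteratively: 3, 3, 6, 9, 15, 24, 39, 63, 102, 165, 267, 432, ...
a_13 = 699

a_13 = 699


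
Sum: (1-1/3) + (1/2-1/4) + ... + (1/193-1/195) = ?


Telescoping with gap 2: two head and two tail terms survive.
= (1 + 1/2) - (1/194 + 1/195)
= 3/2 - 1/194 - 1/195 = 28178/18915

Sum = 28178/18915


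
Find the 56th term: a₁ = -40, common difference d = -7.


aₙ = a₁ + (n-1)d
= -40 + (56-1)×-7
= -40 - 385
= -425

a_56 = -425


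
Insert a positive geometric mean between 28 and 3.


GM = √(28×3) = √84 = 9.1652

GM = 9.1652


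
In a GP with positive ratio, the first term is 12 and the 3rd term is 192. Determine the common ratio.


r^(n-1) = aₙ/a₁
r^2 = 192/12 = 16
r = 16^(1/2)
= ±4; taking r > 0 gives r = 4

r = 4


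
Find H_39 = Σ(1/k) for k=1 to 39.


H_39 = 1/1 + 1/2 + 1/3 + ... + 1/39
= 2066035355155033/485721041551200
≈ 4.2535

H_39 = 2066035355155033/485721041551200 ≈ 4.2535


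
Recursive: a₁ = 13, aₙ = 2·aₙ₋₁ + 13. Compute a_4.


Computing step by step:
a_1 = 13
a_2 = 39
a_3 = 91
a_4 = 195


a_4 = 195


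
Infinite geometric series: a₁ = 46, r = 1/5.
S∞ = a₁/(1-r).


S∞ = a₁/(1-r) = 46/(1 - 1/5)
= 46/(4/5)
= 115/2

S∞ = 115/2


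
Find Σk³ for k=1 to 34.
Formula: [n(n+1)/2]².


n(n+1)/2 = 34×35/2 = 595
Σk³ = 595² = 354025

Σk³ = 354025


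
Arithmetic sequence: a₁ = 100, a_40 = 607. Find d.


d = (aₙ - a₁)/(n-1)
= (607 - 100)/(40-1)
= 507/39 = 13

d = 13


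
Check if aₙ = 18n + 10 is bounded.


aₙ = 18n + 10 → as n→∞, aₙ→∞
No finite upper bound exists
The sequence is UNBOUNDED

Unbounded (aₙ → ∞ as n → ∞)


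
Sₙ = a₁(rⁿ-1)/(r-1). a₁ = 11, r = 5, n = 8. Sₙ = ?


Sₙ = 11×(5^8 - 1)/(5 - 1)
= 11×(390625 - 1)/4
= 11×390624/4
= 1074216

S_8 = 1074216


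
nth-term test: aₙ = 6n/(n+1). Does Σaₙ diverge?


lim(n→∞) 6n/(n+1) = 6/1 = 6  (divide numerator and denominator by n)
lim aₙ = 6 ≠ 0 → series DIVERGES

Diverges (lim aₙ = 6 ≠ 0)


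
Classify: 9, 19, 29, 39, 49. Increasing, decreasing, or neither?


Differences: 10, 10, 10, 10
All differences > 0 → strictly INCREASING

Monotonically increasing


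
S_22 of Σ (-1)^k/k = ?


S = -1 + 1/2 - 1/3 + 1/4 - 1/5 + 1/6 - 1/7 + 1/8 ± ...
= -0.6709
(Full series converges to -ln(2) ≈ -0.6931)

S_22 = -0.6709


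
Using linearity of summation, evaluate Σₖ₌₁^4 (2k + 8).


Σ(2k+8) = 2·Σk + 8·n
= 2·10 + 8·4
= 20 + 32 = 52

Σ = 52


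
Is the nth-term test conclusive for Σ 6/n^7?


lim(n→∞) 6/n^7 = 0
lim aₙ = 0 → nth-term test is INCONCLUSIVE
(Need other tests; this is actually a convergent p-series with p=7 > 1)

Inconclusive (lim aₙ = 0; need another test)


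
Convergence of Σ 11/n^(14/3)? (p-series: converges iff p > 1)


p-series test: Σ c/n^p converges if p > 1, diverges if p ≤ 1 (constant c > 0 doesn't affect convergence).
p = 14/3
14/3 > 1 → CONVERGES

Converges (p = 14/3 > 1)


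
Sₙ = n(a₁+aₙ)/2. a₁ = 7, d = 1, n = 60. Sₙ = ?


aₙ = 7 + (60-1)×1 = 66
Sₙ = n(a₁+aₙ)/2 = 60×(7+66)/2
= 60×73/2 = 2190

S_60 = 2190


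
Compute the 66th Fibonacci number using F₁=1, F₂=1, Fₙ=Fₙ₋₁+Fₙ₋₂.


Fibonacci sequence: 1, 1, 2, 3, 5, 8, 13, 21, 34, 55, 89, ...
F(66) = 27777890035288

F(66) = 27777890035288


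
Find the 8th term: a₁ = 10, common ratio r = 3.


aₙ = a₁·r^(n-1)
= 10×3^7
= 10×2187
= 21870

a_8 = 21870


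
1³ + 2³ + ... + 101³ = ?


n(n+1)/2 = 101×102/2 = 5151
Σk³ = 5151² = 26532801

Σk³ = 26532801


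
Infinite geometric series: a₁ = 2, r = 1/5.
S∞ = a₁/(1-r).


S∞ = a₁/(1-r) = 2/(1 - 1/5)
= 2/(4/5)
= 5/2

S∞ = 5/2


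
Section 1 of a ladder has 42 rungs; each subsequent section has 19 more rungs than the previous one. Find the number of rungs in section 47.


aₙ = a₁ + (n-1)d
= 42 + (47-1)×19
= 42 + 874
= 916

a_47 = 916


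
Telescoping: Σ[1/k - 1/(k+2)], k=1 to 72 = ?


Telescoping with gap 2: two head and two tail terms survive.
= (1 + 1/2) - (1/73 + 1/74)
= 3/2 - 1/73 - 1/74 = 3978/2701

Sum = 3978/2701


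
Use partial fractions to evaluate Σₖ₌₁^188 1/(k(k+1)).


1/(k(k+1)) = 1/k - 1/(k+1) (partial fractions)
Telescoping: Σ = 1 - 1/189 = 188/189

Sum = 188/189


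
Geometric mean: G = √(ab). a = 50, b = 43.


GM = √(50×43) = √2150 = 46.3681

GM = 46.3681


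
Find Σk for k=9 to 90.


Σₖ₌9^90 k = Σₖ₌₁^90 k − Σₖ₌₁^8 k
= 90·91/2 − 8·9/2
= 4095 − 36 = 4059

Σk = 4059


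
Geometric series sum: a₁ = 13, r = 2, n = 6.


Sₙ = 13×(2^6 - 1)/(2 - 1)
= 13×(64 - 1)/1
= 13×63/1
= 819

S_6 = 819


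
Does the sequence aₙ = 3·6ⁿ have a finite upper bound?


aₙ = 3·6ⁿ → as n→∞, aₙ→∞ (since base 6 > 1)
No finite upper bound exists
The sequence is UNBOUNDED

Unbounded (aₙ → ∞ as n → ∞)


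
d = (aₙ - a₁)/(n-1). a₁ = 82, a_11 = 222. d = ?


d = (aₙ - a₁)/(n-1)
= (222 - 82)/(11-1)
= 140/10 = 14

d = 14


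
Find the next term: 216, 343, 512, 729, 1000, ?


Pattern: perfect cubes: n³
Terms: 216, 343, 512, 729, 1000
Next term = 1331

Next term = 1331


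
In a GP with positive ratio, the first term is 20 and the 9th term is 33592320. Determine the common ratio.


r^(n-1) = aₙ/a₁
r^8 = 33592320/20 = 1679616
r = 1679616^(1/8)
= ±6; taking r > 0 gives r = 6

r = 6


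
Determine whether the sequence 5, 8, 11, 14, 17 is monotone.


Differences: 3, 3, 3, 3
All differences > 0 → strictly INCREASING

Monotonically increasing


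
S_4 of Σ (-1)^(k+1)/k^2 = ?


S = 1 - 1/4 + 1/9 - 1/16
= 0.7986
(Full series converges to +π²/12 ≈ +0.8225)

S_4 = 0.7986


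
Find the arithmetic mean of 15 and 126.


AM = (15 + 126)/2 = 141/2 = 70.5

AM = 70.5


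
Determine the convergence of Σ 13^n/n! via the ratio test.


aₙ = 13^n/n!
a_{n+1}/aₙ = 13^(n+1)/(n+1)! × n!/13^n
= 13/(n+1)
L = lim(n→∞) 13/(n+1) = 0
L < 1 → series CONVERGES

Converges (ratio test: L = 0 < 1)


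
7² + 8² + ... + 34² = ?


Σₖ₌7^34 k² = Σₖ₌₁^34 k² − Σₖ₌₁^6 k²
= 34·35·69/6 − 6·7·13/6
= 13685 − 91 = 13594

Σk² = 13594


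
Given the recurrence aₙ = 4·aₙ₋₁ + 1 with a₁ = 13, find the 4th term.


Computing step by step:
a_1 = 13
a_2 = 53
a_3 = 213
a_4 = 853


a_4 = 853


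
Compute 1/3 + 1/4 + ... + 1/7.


Σₖ₌3^7 1/k = 1/3 + 1/4 + 1/5 + 1/6 + 1/7
= 153/140
≈ 1.0929

Sum = 153/140 ≈ 1.0929


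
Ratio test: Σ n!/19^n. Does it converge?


aₙ = n!/19^n
a_{n+1}/aₙ = (n+1)!/19^(n+1) × 19^n/n!
= (n+1)/19
L = lim(n→∞) (n+1)/19 = ∞
L > 1 → series DIVERGES

Diverges (ratio test: L = ∞ > 1)


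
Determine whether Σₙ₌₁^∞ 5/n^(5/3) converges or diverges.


p-series test: Σ c/n^p converges if p > 1, diverges if p ≤ 1 (constant c > 0 doesn't affect convergence).
p = 5/3
5/3 > 1 → CONVERGES

Converges (p = 5/3 > 1)


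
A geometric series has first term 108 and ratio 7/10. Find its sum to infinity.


S∞ = a₁/(1-r) = 108/(1 - 7/10)
= 108/(3/10)
= 360

S∞ = 360


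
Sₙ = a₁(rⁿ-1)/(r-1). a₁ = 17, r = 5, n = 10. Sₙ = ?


Sₙ = 17×(5^10 - 1)/(5 - 1)
= 17×(9765625 - 1)/4
= 17×9765624/4
= 41503902

S_10 = 41503902


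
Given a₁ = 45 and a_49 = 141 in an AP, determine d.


d = (aₙ - a₁)/(n-1)
= (141 - 45)/(49-1)
= 96/48 = 2

d = 2


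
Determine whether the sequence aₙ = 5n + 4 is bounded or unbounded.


aₙ = 5n + 4 → as n→∞, aₙ→∞
No finite upper bound exists
The sequence is UNBOUNDED

Unbounded (aₙ → ∞ as n → ∞)


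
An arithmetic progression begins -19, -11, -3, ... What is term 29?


aₙ = a₁ + (n-1)d
= -19 + (29-1)×8
= -19 + 224
= 205

a_29 = 205


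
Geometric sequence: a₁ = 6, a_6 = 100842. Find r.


r^(n-1) = aₙ/a₁
r^5 = 100842/6 = 16807
r = 16807^(1/5)
= 7

r = 7


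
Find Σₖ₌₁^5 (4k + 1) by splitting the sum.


Σ(4k+1) = 4·Σk + 1·n
= 4·15 + 1·5
= 60 + 5 = 65

Σ = 65


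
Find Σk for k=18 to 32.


Σₖ₌18^32 k = Σₖ₌₁^32 k − Σₖ₌₁^17 k
= 32·33/2 − 17·18/2
= 528 − 153 = 375

Σk = 375


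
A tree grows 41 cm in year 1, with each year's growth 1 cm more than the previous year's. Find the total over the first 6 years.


aₙ = 41 + (6-1)×1 = 46
Sₙ = n(a₁+aₙ)/2 = 6×(41+46)/2
= 6×87/2 = 261

S_6 = 261


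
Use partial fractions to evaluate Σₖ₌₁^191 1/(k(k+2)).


1/(k(k+2)) = (1/2)·(1/k - 1/(k+2)) (partial fractions)
Telescoping: Σ = (1/2)·(1 + 1/2 - 1/192 - 1/193) = 55199/74112

Sum = 55199/74112


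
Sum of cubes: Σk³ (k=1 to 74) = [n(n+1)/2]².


n(n+1)/2 = 74×75/2 = 2775
Σk³ = 2775² = 7700625

Σk³ = 7700625


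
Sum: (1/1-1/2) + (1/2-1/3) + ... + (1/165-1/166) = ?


Telescoping: adjacent terms cancel.
= 1/1 - 1/166
= 1 - 1/166 = 165/166

Sum = 165/166


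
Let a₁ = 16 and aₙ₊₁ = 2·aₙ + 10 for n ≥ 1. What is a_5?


Computing step by step:
a_1 = 16
a_2 = 42
a_3 = 94
a_4 = 198
a_5 = 406


a_5 = 406


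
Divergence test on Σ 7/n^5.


lim(n→∞) 7/n^5 = 0
lim aₙ = 0 → nth-term test is INCONCLUSIVE
(Need other tests; this is actually a convergent p-series with p=5 > 1)

Inconclusive (lim aₙ = 0; need another test)


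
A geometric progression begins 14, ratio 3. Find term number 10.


aₙ = a₁·r^(n-1)
= 14×3^9
= 14×19683
= 275562

a_10 = 275562


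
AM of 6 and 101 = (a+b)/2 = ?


AM = (6 + 101)/2 = 107/2 = 53.5

AM = 53.5


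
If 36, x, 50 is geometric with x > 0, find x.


GM = √(36×50) = √1800 = 42.4264

GM = 42.4264


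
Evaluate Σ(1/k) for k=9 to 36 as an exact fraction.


Σₖ₌9^36 1/k = 1/9 + 1/10 + 1/11 + ... + 1/36
= 2731856520727/1875370816800
≈ 1.4567

Sum = 2731856520727/1875370816800 ≈ 1.4567


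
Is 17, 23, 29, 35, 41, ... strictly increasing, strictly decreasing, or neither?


Differences: 6, 6, 6, 6
All differences > 0 → strictly INCREASING

Monotonically increasing


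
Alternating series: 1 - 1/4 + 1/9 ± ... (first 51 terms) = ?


S = 1 - 1/4 + 1/9 - 1/16 + 1/25 - 1/36 + 1/49 - 1/64 ± ...
= 0.8227
(Full series converges to +π²/12 ≈ +0.8225)

S_51 = 0.8227


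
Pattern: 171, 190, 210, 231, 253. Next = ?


Pattern: triangular numbers: n(n+1)/2
Terms: 171, 190, 210, 231, 253
Next term = 276

Next term = 276


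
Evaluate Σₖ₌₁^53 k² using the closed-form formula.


n = 53
n(n+1)(2n+1)/6 = 53×54×107/6
= 306234/6 = 51039

Σk² = 51039


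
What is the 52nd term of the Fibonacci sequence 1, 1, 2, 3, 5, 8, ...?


Fibonacci sequence: 1, 1, 2, 3, 5, 8, 13, 21, 34, 55, 89, ...
F(52) = 32951280099

F(52) = 32951280099


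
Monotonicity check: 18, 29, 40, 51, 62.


Differences: 11, 11, 11, 11
All differences > 0 → strictly INCREASING

Monotonically increasing


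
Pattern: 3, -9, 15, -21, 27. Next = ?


Pattern: alternating sign, magnitude arithmetic (d=6)
Terms: 3, -9, 15, -21, 27
Next term = -33

Next term = -33
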